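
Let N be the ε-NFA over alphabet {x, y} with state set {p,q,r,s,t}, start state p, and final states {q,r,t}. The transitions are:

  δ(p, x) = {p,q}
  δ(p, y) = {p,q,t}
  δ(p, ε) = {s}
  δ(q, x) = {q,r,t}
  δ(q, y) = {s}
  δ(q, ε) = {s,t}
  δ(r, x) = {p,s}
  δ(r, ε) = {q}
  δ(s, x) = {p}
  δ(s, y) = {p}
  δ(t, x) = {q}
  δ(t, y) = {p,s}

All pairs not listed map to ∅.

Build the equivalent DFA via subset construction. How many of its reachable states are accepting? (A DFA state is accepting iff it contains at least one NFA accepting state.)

2

Start state of the DFA: {p,s} (ε-closure of the NFA start).
{p,s} --x--> {p,q,s,t}  [new]
{p,s} --y--> {p,q,s,t}  [seen]
{p,q,s,t} --x--> {p,q,r,s,t}  [new]
{p,q,s,t} --y--> {p,q,s,t}  [seen]
{p,q,r,s,t} --x--> {p,q,r,s,t}  [seen]
{p,q,r,s,t} --y--> {p,q,s,t}  [seen]
Reachable DFA states: {p,s}, {p,q,s,t}, {p,q,r,s,t}.
Accepting DFA states (contain an NFA accepting state): {p,q,s,t}, {p,q,r,s,t}.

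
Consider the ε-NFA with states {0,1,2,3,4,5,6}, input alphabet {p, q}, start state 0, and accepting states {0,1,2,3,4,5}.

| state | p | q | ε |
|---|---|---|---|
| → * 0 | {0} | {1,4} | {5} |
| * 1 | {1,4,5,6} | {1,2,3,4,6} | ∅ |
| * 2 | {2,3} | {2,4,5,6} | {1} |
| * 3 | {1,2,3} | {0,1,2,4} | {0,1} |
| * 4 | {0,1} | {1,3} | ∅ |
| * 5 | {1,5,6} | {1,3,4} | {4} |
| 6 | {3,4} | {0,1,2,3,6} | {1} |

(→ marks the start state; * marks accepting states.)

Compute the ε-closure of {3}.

Begin with {3}.
3 →ε {0,1}; add 0, 1.
0 →ε {5}; add 5.
5 →ε {4}; add 4.
ε-closure = {0,1,3,4,5}.

{0,1,3,4,5}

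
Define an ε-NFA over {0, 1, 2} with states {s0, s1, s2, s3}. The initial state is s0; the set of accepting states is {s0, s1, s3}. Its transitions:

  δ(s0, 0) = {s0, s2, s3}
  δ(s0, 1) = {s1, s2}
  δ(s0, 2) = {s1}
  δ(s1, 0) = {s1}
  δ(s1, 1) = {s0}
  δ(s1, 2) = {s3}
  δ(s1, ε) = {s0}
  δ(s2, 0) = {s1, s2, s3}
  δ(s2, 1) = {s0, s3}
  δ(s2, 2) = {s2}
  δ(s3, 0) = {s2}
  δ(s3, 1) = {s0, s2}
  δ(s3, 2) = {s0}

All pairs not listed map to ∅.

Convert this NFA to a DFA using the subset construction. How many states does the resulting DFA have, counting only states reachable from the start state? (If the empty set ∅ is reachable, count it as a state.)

Start state of the DFA: {s0} (ε-closure of the NFA start).
{s0} --0--> {s0, s2, s3}  [new]
{s0} --1--> {s0, s1, s2}  [new]
{s0} --2--> {s0, s1}  [new]
{s0, s2, s3} --0--> {s0, s1, s2, s3}  [new]
{s0, s2, s3} --1--> {s0, s1, s2, s3}  [seen]
{s0, s2, s3} --2--> {s0, s1, s2}  [seen]
{s0, s1, s2} --0--> {s0, s1, s2, s3}  [seen]
{s0, s1, s2} --1--> {s0, s1, s2, s3}  [seen]
{s0, s1, s2} --2--> {s0, s1, s2, s3}  [seen]
{s0, s1} --0--> {s0, s1, s2, s3}  [seen]
{s0, s1} --1--> {s0, s1, s2}  [seen]
{s0, s1} --2--> {s0, s1, s3}  [new]
{s0, s1, s2, s3} --0--> {s0, s1, s2, s3}  [seen]
{s0, s1, s2, s3} --1--> {s0, s1, s2, s3}  [seen]
{s0, s1, s2, s3} --2--> {s0, s1, s2, s3}  [seen]
{s0, s1, s3} --0--> {s0, s1, s2, s3}  [seen]
{s0, s1, s3} --1--> {s0, s1, s2}  [seen]
{s0, s1, s3} --2--> {s0, s1, s3}  [seen]
Reachable DFA states: {s0}, {s0, s2, s3}, {s0, s1, s2}, {s0, s1}, {s0, s1, s2, s3}, {s0, s1, s3}.

6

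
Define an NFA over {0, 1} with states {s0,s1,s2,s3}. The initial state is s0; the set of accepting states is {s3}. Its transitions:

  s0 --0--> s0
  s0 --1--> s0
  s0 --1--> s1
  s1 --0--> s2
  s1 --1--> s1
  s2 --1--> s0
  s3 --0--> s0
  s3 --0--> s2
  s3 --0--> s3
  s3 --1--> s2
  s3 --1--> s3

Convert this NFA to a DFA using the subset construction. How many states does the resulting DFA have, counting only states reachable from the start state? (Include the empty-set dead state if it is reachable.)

3

Start state of the DFA: {s0}.
{s0} --0--> {s0}  [seen]
{s0} --1--> {s0,s1}  [new]
{s0,s1} --0--> {s0,s2}  [new]
{s0,s1} --1--> {s0,s1}  [seen]
{s0,s2} --0--> {s0}  [seen]
{s0,s2} --1--> {s0,s1}  [seen]
Reachable DFA states: {s0}, {s0,s1}, {s0,s2}.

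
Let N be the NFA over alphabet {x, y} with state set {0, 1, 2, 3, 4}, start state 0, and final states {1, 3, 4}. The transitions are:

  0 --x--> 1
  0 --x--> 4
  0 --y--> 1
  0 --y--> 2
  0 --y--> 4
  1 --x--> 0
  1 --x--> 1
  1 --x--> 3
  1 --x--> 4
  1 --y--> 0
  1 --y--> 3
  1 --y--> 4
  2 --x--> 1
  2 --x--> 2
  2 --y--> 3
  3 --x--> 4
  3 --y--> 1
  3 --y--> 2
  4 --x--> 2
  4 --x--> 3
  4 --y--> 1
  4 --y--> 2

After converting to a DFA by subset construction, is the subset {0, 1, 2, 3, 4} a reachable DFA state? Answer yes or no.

yes

Start state of the DFA: {0}.
{0} --x--> {1, 4}  [new]
{0} --y--> {1, 2, 4}  [new]
{1, 4} --x--> {0, 1, 2, 3, 4}  [new]
{1, 4} --y--> {0, 1, 2, 3, 4}  [seen]
{1, 2, 4} --x--> {0, 1, 2, 3, 4}  [seen]
{1, 2, 4} --y--> {0, 1, 2, 3, 4}  [seen]
{0, 1, 2, 3, 4} --x--> {0, 1, 2, 3, 4}  [seen]
{0, 1, 2, 3, 4} --y--> {0, 1, 2, 3, 4}  [seen]
Reachable DFA states: {0}, {1, 4}, {1, 2, 4}, {0, 1, 2, 3, 4}.
{0, 1, 2, 3, 4} is among them.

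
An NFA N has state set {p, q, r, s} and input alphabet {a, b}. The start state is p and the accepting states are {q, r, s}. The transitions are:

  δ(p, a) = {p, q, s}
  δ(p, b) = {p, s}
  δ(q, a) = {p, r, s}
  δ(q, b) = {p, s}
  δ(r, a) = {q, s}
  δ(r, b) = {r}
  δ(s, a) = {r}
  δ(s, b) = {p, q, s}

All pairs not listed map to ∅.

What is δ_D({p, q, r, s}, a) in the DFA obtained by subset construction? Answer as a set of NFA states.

{p, q, r, s}

δ(p,a) = {p, q, s}; δ(q,a) = {p, r, s}; δ(r,a) = {q, s}; δ(s,a) = {r}.
Union: {p, q, r, s}.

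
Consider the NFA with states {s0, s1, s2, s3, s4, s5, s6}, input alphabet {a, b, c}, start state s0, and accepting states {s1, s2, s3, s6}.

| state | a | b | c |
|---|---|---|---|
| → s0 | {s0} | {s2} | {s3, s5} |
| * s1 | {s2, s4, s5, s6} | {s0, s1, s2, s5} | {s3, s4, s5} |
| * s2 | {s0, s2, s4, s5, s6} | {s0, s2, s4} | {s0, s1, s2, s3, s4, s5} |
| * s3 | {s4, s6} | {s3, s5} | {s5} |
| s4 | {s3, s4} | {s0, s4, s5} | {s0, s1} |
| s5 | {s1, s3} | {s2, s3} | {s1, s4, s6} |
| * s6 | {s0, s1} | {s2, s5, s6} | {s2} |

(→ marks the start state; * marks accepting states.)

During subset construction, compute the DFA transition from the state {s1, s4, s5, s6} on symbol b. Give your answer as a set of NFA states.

δ(s1,b) = {s0, s1, s2, s5}; δ(s4,b) = {s0, s4, s5}; δ(s5,b) = {s2, s3}; δ(s6,b) = {s2, s5, s6}.
Union: {s0, s1, s2, s3, s4, s5, s6}.

{s0, s1, s2, s3, s4, s5, s6}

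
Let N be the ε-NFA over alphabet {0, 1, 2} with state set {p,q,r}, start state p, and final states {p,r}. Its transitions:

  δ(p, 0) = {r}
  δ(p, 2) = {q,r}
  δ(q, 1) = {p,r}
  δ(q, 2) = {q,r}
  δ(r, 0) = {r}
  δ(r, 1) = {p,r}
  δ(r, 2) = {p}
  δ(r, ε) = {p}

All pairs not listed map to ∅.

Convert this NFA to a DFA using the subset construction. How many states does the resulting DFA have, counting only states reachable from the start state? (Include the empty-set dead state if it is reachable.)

Start state of the DFA: {p} (ε-closure of the NFA start).
{p} --0--> {p,r}  [new]
{p} --1--> ∅  [new]
{p} --2--> {p,q,r}  [new]
{p,r} --0--> {p,r}  [seen]
{p,r} --1--> {p,r}  [seen]
{p,r} --2--> {p,q,r}  [seen]
∅ --0--> ∅  [seen]
∅ --1--> ∅  [seen]
∅ --2--> ∅  [seen]
{p,q,r} --0--> {p,r}  [seen]
{p,q,r} --1--> {p,r}  [seen]
{p,q,r} --2--> {p,q,r}  [seen]
Reachable DFA states: {p}, {p,r}, ∅, {p,q,r}.

4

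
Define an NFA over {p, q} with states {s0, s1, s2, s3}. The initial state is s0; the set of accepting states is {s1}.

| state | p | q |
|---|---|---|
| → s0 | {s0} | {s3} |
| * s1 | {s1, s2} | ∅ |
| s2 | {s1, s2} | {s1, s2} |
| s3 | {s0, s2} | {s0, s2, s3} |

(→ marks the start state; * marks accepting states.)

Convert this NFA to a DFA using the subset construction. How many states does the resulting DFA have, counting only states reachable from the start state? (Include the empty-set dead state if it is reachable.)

Start state of the DFA: {s0}.
{s0} --p--> {s0}  [seen]
{s0} --q--> {s3}  [new]
{s3} --p--> {s0, s2}  [new]
{s3} --q--> {s0, s2, s3}  [new]
{s0, s2} --p--> {s0, s1, s2}  [new]
{s0, s2} --q--> {s1, s2, s3}  [new]
{s0, s2, s3} --p--> {s0, s1, s2}  [seen]
{s0, s2, s3} --q--> {s0, s1, s2, s3}  [new]
{s0, s1, s2} --p--> {s0, s1, s2}  [seen]
{s0, s1, s2} --q--> {s1, s2, s3}  [seen]
{s1, s2, s3} --p--> {s0, s1, s2}  [seen]
{s1, s2, s3} --q--> {s0, s1, s2, s3}  [seen]
{s0, s1, s2, s3} --p--> {s0, s1, s2}  [seen]
{s0, s1, s2, s3} --q--> {s0, s1, s2, s3}  [seen]
Reachable DFA states: {s0}, {s3}, {s0, s2}, {s0, s2, s3}, {s0, s1, s2}, {s1, s2, s3}, {s0, s1, s2, s3}.

7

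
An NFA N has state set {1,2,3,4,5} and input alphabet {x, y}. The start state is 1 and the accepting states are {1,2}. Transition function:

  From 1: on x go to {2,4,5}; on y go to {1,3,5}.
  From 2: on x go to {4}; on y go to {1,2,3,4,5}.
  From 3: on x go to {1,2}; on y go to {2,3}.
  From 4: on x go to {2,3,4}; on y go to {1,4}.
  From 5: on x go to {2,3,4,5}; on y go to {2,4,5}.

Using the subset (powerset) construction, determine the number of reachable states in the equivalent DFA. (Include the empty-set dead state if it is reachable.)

5

Start state of the DFA: {1}.
{1} --x--> {2,4,5}  [new]
{1} --y--> {1,3,5}  [new]
{2,4,5} --x--> {2,3,4,5}  [new]
{2,4,5} --y--> {1,2,3,4,5}  [new]
{1,3,5} --x--> {1,2,3,4,5}  [seen]
{1,3,5} --y--> {1,2,3,4,5}  [seen]
{2,3,4,5} --x--> {1,2,3,4,5}  [seen]
{2,3,4,5} --y--> {1,2,3,4,5}  [seen]
{1,2,3,4,5} --x--> {1,2,3,4,5}  [seen]
{1,2,3,4,5} --y--> {1,2,3,4,5}  [seen]
Reachable DFA states: {1}, {2,4,5}, {1,3,5}, {2,3,4,5}, {1,2,3,4,5}.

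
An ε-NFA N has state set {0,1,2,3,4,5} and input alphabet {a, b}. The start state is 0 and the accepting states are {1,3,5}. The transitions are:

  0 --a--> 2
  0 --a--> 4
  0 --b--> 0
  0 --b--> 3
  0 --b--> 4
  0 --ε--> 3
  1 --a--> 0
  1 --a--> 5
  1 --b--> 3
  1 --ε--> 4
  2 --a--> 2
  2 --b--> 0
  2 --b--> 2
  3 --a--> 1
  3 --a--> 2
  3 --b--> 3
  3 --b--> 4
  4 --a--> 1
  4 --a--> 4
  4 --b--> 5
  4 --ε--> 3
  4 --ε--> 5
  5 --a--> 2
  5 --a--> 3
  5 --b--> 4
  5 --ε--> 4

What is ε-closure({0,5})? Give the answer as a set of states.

{0,3,4,5}

Begin with {0,5}.
0 →ε {3}; add 3.
5 →ε {4}; add 4.
ε-closure = {0,3,4,5}.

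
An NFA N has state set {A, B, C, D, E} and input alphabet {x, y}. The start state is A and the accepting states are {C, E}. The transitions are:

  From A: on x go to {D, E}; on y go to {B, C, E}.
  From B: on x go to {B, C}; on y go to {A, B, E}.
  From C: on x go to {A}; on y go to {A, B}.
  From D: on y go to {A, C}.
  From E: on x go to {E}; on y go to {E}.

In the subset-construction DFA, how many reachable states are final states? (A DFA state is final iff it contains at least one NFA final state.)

9

Start state of the DFA: {A}.
{A} --x--> {D, E}  [new]
{A} --y--> {B, C, E}  [new]
{D, E} --x--> {E}  [new]
{D, E} --y--> {A, C, E}  [new]
{B, C, E} --x--> {A, B, C, E}  [new]
{B, C, E} --y--> {A, B, E}  [new]
{E} --x--> {E}  [seen]
{E} --y--> {E}  [seen]
{A, C, E} --x--> {A, D, E}  [new]
{A, C, E} --y--> {A, B, C, E}  [seen]
{A, B, C, E} --x--> {A, B, C, D, E}  [new]
{A, B, C, E} --y--> {A, B, C, E}  [seen]
{A, B, E} --x--> {B, C, D, E}  [new]
{A, B, E} --y--> {A, B, C, E}  [seen]
{A, D, E} --x--> {D, E}  [seen]
{A, D, E} --y--> {A, B, C, E}  [seen]
{A, B, C, D, E} --x--> {A, B, C, D, E}  [seen]
{A, B, C, D, E} --y--> {A, B, C, E}  [seen]
{B, C, D, E} --x--> {A, B, C, E}  [seen]
{B, C, D, E} --y--> {A, B, C, E}  [seen]
Reachable DFA states: {A}, {D, E}, {B, C, E}, {E}, {A, C, E}, {A, B, C, E}, {A, B, E}, {A, D, E}, {A, B, C, D, E}, {B, C, D, E}.
Accepting DFA states (contain an NFA accepting state): {D, E}, {B, C, E}, {E}, {A, C, E}, {A, B, C, E}, {A, B, E}, {A, D, E}, {A, B, C, D, E}, {B, C, D, E}.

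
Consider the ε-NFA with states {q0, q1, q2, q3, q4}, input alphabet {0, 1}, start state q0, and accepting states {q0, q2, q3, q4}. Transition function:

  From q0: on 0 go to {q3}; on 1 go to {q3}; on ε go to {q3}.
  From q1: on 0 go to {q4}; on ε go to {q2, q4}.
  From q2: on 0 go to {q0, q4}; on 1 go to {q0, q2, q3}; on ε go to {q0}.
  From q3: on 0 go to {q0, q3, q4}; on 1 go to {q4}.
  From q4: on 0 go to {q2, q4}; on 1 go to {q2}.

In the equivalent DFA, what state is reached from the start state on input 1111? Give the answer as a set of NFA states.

{q0, q2, q3, q4}

Start: {q0, q3}.
δ(q0,1) = {q3}; δ(q3,1) = {q4}.
Union: {q3, q4}.
After 1: {q3, q4}.
δ(q3,1) = {q4}; δ(q4,1) = {q2}.
Union: {q2, q4}.
ε-closure gives {q0, q2, q3, q4}.
After 1: {q0, q2, q3, q4}.
δ(q0,1) = {q3}; δ(q2,1) = {q0, q2, q3}; δ(q3,1) = {q4}; δ(q4,1) = {q2}.
Union: {q0, q2, q3, q4}.
After 1: {q0, q2, q3, q4}.
δ(q0,1) = {q3}; δ(q2,1) = {q0, q2, q3}; δ(q3,1) = {q4}; δ(q4,1) = {q2}.
Union: {q0, q2, q3, q4}.
After 1: {q0, q2, q3, q4}.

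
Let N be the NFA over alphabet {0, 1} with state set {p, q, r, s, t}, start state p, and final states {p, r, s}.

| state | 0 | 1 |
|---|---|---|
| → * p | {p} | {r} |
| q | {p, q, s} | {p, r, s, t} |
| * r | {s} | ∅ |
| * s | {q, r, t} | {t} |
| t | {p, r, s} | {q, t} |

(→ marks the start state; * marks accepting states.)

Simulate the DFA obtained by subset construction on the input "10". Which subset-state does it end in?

{s}

Start: {p}.
δ(p,1) = {r}.
Union: {r}.
After 1: {r}.
δ(r,0) = {s}.
Union: {s}.
After 0: {s}.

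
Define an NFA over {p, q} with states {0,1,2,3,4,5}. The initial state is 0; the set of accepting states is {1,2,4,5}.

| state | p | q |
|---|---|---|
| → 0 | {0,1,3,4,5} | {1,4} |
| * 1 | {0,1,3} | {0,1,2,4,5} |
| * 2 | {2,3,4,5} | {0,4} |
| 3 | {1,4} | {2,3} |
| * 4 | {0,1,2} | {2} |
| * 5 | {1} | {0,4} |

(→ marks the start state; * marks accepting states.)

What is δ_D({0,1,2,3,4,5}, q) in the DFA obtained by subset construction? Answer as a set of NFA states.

{0,1,2,3,4,5}

δ(0,q) = {1,4}; δ(1,q) = {0,1,2,4,5}; δ(2,q) = {0,4}; δ(3,q) = {2,3}; δ(4,q) = {2}; δ(5,q) = {0,4}.
Union: {0,1,2,3,4,5}.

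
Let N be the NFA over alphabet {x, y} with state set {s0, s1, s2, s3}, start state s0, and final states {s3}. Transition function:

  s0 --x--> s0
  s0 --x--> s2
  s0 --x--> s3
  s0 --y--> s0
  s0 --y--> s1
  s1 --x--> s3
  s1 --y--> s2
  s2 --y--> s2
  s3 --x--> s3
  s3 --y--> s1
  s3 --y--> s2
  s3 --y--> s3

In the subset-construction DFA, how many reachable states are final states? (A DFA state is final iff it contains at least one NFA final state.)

Start state of the DFA: {s0}.
{s0} --x--> {s0, s2, s3}  [new]
{s0} --y--> {s0, s1}  [new]
{s0, s2, s3} --x--> {s0, s2, s3}  [seen]
{s0, s2, s3} --y--> {s0, s1, s2, s3}  [new]
{s0, s1} --x--> {s0, s2, s3}  [seen]
{s0, s1} --y--> {s0, s1, s2}  [new]
{s0, s1, s2, s3} --x--> {s0, s2, s3}  [seen]
{s0, s1, s2, s3} --y--> {s0, s1, s2, s3}  [seen]
{s0, s1, s2} --x--> {s0, s2, s3}  [seen]
{s0, s1, s2} --y--> {s0, s1, s2}  [seen]
Reachable DFA states: {s0}, {s0, s2, s3}, {s0, s1}, {s0, s1, s2, s3}, {s0, s1, s2}.
Accepting DFA states (contain an NFA accepting state): {s0, s2, s3}, {s0, s1, s2, s3}.

2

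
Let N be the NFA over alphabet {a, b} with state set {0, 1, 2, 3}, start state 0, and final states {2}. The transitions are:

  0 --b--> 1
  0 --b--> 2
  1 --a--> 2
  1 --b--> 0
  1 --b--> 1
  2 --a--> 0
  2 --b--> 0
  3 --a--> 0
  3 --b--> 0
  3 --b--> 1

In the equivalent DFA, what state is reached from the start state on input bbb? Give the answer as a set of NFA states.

{0, 1, 2}

Start: {0}.
δ(0,b) = {1, 2}.
Union: {1, 2}.
After b: {1, 2}.
δ(1,b) = {0, 1}; δ(2,b) = {0}.
Union: {0, 1}.
After b: {0, 1}.
δ(0,b) = {1, 2}; δ(1,b) = {0, 1}.
Union: {0, 1, 2}.
After b: {0, 1, 2}.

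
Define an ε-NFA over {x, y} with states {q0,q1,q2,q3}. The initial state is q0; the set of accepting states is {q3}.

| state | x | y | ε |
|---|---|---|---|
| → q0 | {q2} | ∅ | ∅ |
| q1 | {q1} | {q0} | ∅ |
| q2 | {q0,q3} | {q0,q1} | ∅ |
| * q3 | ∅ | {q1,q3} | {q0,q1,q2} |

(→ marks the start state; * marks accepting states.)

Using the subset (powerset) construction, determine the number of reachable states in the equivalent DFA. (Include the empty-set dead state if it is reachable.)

Start state of the DFA: {q0} (ε-closure of the NFA start).
{q0} --x--> {q2}  [new]
{q0} --y--> ∅  [new]
{q2} --x--> {q0,q1,q2,q3}  [new]
{q2} --y--> {q0,q1}  [new]
∅ --x--> ∅  [seen]
∅ --y--> ∅  [seen]
{q0,q1,q2,q3} --x--> {q0,q1,q2,q3}  [seen]
{q0,q1,q2,q3} --y--> {q0,q1,q2,q3}  [seen]
{q0,q1} --x--> {q1,q2}  [new]
{q0,q1} --y--> {q0}  [seen]
{q1,q2} --x--> {q0,q1,q2,q3}  [seen]
{q1,q2} --y--> {q0,q1}  [seen]
Reachable DFA states: {q0}, {q2}, ∅, {q0,q1,q2,q3}, {q0,q1}, {q1,q2}.

6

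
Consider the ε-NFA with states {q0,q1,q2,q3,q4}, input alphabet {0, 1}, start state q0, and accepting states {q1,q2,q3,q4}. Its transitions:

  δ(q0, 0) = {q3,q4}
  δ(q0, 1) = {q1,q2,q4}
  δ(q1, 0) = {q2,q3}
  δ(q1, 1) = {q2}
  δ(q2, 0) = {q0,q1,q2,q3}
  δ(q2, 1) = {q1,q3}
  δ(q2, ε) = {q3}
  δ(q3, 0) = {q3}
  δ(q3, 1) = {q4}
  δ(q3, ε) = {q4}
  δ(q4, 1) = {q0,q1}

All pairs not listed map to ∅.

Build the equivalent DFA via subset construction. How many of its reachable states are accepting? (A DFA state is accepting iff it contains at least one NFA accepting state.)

6

Start state of the DFA: {q0} (ε-closure of the NFA start).
{q0} --0--> {q3,q4}  [new]
{q0} --1--> {q1,q2,q3,q4}  [new]
{q3,q4} --0--> {q3,q4}  [seen]
{q3,q4} --1--> {q0,q1,q4}  [new]
{q1,q2,q3,q4} --0--> {q0,q1,q2,q3,q4}  [new]
{q1,q2,q3,q4} --1--> {q0,q1,q2,q3,q4}  [seen]
{q0,q1,q4} --0--> {q2,q3,q4}  [new]
{q0,q1,q4} --1--> {q0,q1,q2,q3,q4}  [seen]
{q0,q1,q2,q3,q4} --0--> {q0,q1,q2,q3,q4}  [seen]
{q0,q1,q2,q3,q4} --1--> {q0,q1,q2,q3,q4}  [seen]
{q2,q3,q4} --0--> {q0,q1,q2,q3,q4}  [seen]
{q2,q3,q4} --1--> {q0,q1,q3,q4}  [new]
{q0,q1,q3,q4} --0--> {q2,q3,q4}  [seen]
{q0,q1,q3,q4} --1--> {q0,q1,q2,q3,q4}  [seen]
Reachable DFA states: {q0}, {q3,q4}, {q1,q2,q3,q4}, {q0,q1,q4}, {q0,q1,q2,q3,q4}, {q2,q3,q4}, {q0,q1,q3,q4}.
Accepting DFA states (contain an NFA accepting state): {q3,q4}, {q1,q2,q3,q4}, {q0,q1,q4}, {q0,q1,q2,q3,q4}, {q2,q3,q4}, {q0,q1,q3,q4}.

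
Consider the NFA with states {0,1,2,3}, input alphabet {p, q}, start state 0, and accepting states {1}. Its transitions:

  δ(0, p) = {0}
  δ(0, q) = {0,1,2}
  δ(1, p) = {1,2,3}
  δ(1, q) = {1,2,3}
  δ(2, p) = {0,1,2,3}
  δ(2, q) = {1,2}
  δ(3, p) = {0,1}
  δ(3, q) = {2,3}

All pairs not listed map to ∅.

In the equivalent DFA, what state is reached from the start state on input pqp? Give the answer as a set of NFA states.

{0,1,2,3}

Start: {0}.
δ(0,p) = {0}.
Union: {0}.
After p: {0}.
δ(0,q) = {0,1,2}.
Union: {0,1,2}.
After q: {0,1,2}.
δ(0,p) = {0}; δ(1,p) = {1,2,3}; δ(2,p) = {0,1,2,3}.
Union: {0,1,2,3}.
After p: {0,1,2,3}.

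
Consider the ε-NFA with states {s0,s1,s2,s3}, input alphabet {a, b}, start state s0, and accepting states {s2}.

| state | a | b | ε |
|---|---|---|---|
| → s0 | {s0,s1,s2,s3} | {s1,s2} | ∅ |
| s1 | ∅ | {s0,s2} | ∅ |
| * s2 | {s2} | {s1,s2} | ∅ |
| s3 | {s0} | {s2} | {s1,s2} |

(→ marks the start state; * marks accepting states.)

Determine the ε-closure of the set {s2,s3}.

{s1,s2,s3}

Begin with {s2,s3}.
s3 →ε {s1,s2}; add s1.
ε-closure = {s1,s2,s3}.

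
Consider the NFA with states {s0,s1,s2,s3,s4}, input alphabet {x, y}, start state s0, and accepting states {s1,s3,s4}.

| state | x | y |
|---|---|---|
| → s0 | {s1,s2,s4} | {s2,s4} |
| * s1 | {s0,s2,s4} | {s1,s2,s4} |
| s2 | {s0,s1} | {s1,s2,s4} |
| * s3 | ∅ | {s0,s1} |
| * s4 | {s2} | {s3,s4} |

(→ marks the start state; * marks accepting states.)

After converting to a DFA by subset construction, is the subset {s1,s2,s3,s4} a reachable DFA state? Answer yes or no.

Start state of the DFA: {s0}.
{s0} --x--> {s1,s2,s4}  [new]
{s0} --y--> {s2,s4}  [new]
{s1,s2,s4} --x--> {s0,s1,s2,s4}  [new]
{s1,s2,s4} --y--> {s1,s2,s3,s4}  [new]
{s2,s4} --x--> {s0,s1,s2}  [new]
{s2,s4} --y--> {s1,s2,s3,s4}  [seen]
{s0,s1,s2,s4} --x--> {s0,s1,s2,s4}  [seen]
{s0,s1,s2,s4} --y--> {s1,s2,s3,s4}  [seen]
{s1,s2,s3,s4} --x--> {s0,s1,s2,s4}  [seen]
{s1,s2,s3,s4} --y--> {s0,s1,s2,s3,s4}  [new]
{s0,s1,s2} --x--> {s0,s1,s2,s4}  [seen]
{s0,s1,s2} --y--> {s1,s2,s4}  [seen]
{s0,s1,s2,s3,s4} --x--> {s0,s1,s2,s4}  [seen]
{s0,s1,s2,s3,s4} --y--> {s0,s1,s2,s3,s4}  [seen]
Reachable DFA states: {s0}, {s1,s2,s4}, {s2,s4}, {s0,s1,s2,s4}, {s1,s2,s3,s4}, {s0,s1,s2}, {s0,s1,s2,s3,s4}.
{s1,s2,s3,s4} is among them.

yes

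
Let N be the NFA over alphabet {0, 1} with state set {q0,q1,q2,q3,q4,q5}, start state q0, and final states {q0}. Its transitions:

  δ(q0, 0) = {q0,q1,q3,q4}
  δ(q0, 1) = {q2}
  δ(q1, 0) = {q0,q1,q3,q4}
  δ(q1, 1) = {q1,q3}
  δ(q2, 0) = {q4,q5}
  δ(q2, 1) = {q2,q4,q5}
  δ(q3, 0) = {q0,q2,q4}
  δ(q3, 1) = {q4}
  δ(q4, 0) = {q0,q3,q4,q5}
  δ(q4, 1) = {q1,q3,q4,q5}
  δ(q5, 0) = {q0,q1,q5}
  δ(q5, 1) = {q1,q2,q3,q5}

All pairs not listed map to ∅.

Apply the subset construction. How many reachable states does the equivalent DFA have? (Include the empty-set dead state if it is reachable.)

8

Start state of the DFA: {q0}.
{q0} --0--> {q0,q1,q3,q4}  [new]
{q0} --1--> {q2}  [new]
{q0,q1,q3,q4} --0--> {q0,q1,q2,q3,q4,q5}  [new]
{q0,q1,q3,q4} --1--> {q1,q2,q3,q4,q5}  [new]
{q2} --0--> {q4,q5}  [new]
{q2} --1--> {q2,q4,q5}  [new]
{q0,q1,q2,q3,q4,q5} --0--> {q0,q1,q2,q3,q4,q5}  [seen]
{q0,q1,q2,q3,q4,q5} --1--> {q1,q2,q3,q4,q5}  [seen]
{q1,q2,q3,q4,q5} --0--> {q0,q1,q2,q3,q4,q5}  [seen]
{q1,q2,q3,q4,q5} --1--> {q1,q2,q3,q4,q5}  [seen]
{q4,q5} --0--> {q0,q1,q3,q4,q5}  [new]
{q4,q5} --1--> {q1,q2,q3,q4,q5}  [seen]
{q2,q4,q5} --0--> {q0,q1,q3,q4,q5}  [seen]
{q2,q4,q5} --1--> {q1,q2,q3,q4,q5}  [seen]
{q0,q1,q3,q4,q5} --0--> {q0,q1,q2,q3,q4,q5}  [seen]
{q0,q1,q3,q4,q5} --1--> {q1,q2,q3,q4,q5}  [seen]
Reachable DFA states: {q0}, {q0,q1,q3,q4}, {q2}, {q0,q1,q2,q3,q4,q5}, {q1,q2,q3,q4,q5}, {q4,q5}, {q2,q4,q5}, {q0,q1,q3,q4,q5}.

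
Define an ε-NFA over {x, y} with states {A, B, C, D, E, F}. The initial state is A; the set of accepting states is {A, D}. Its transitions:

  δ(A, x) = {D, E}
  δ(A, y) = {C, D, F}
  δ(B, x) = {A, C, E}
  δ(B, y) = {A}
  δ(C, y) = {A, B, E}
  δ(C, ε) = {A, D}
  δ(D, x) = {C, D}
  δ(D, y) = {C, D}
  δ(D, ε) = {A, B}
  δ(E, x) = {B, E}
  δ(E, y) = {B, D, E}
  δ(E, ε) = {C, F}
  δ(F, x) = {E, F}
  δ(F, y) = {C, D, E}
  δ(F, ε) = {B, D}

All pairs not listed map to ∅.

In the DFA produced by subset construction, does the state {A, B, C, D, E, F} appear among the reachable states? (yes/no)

yes

Start state of the DFA: {A} (ε-closure of the NFA start).
{A} --x--> {A, B, C, D, E, F}  [new]
{A} --y--> {A, B, C, D, F}  [new]
{A, B, C, D, E, F} --x--> {A, B, C, D, E, F}  [seen]
{A, B, C, D, E, F} --y--> {A, B, C, D, E, F}  [seen]
{A, B, C, D, F} --x--> {A, B, C, D, E, F}  [seen]
{A, B, C, D, F} --y--> {A, B, C, D, E, F}  [seen]
Reachable DFA states: {A}, {A, B, C, D, E, F}, {A, B, C, D, F}.
{A, B, C, D, E, F} is among them.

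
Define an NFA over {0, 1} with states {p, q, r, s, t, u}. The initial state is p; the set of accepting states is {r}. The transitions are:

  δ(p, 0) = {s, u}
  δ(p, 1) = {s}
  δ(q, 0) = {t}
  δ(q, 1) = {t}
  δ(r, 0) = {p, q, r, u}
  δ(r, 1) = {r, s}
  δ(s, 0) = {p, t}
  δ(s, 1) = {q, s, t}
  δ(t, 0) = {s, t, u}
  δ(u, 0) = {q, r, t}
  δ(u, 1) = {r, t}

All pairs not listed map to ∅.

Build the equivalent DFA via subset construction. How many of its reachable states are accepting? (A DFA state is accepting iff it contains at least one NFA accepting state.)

Start state of the DFA: {p}.
{p} --0--> {s, u}  [new]
{p} --1--> {s}  [new]
{s, u} --0--> {p, q, r, t}  [new]
{s, u} --1--> {q, r, s, t}  [new]
{s} --0--> {p, t}  [new]
{s} --1--> {q, s, t}  [new]
{p, q, r, t} --0--> {p, q, r, s, t, u}  [new]
{p, q, r, t} --1--> {r, s, t}  [new]
{q, r, s, t} --0--> {p, q, r, s, t, u}  [seen]
{q, r, s, t} --1--> {q, r, s, t}  [seen]
{p, t} --0--> {s, t, u}  [new]
{p, t} --1--> {s}  [seen]
{q, s, t} --0--> {p, s, t, u}  [new]
{q, s, t} --1--> {q, s, t}  [seen]
{p, q, r, s, t, u} --0--> {p, q, r, s, t, u}  [seen]
{p, q, r, s, t, u} --1--> {q, r, s, t}  [seen]
{r, s, t} --0--> {p, q, r, s, t, u}  [seen]
{r, s, t} --1--> {q, r, s, t}  [seen]
{s, t, u} --0--> {p, q, r, s, t, u}  [seen]
{s, t, u} --1--> {q, r, s, t}  [seen]
{p, s, t, u} --0--> {p, q, r, s, t, u}  [seen]
{p, s, t, u} --1--> {q, r, s, t}  [seen]
Reachable DFA states: {p}, {s, u}, {s}, {p, q, r, t}, {q, r, s, t}, {p, t}, {q, s, t}, {p, q, r, s, t, u}, {r, s, t}, {s, t, u}, {p, s, t, u}.
Accepting DFA states (contain an NFA accepting state): {p, q, r, t}, {q, r, s, t}, {p, q, r, s, t, u}, {r, s, t}.

4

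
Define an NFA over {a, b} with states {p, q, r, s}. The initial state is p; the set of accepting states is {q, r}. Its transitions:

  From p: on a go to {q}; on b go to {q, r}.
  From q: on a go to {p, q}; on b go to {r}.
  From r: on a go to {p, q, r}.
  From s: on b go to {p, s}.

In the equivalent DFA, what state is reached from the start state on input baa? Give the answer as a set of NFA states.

{p, q, r}

Start: {p}.
δ(p,b) = {q, r}.
Union: {q, r}.
After b: {q, r}.
δ(q,a) = {p, q}; δ(r,a) = {p, q, r}.
Union: {p, q, r}.
After a: {p, q, r}.
δ(p,a) = {q}; δ(q,a) = {p, q}; δ(r,a) = {p, q, r}.
Union: {p, q, r}.
After a: {p, q, r}.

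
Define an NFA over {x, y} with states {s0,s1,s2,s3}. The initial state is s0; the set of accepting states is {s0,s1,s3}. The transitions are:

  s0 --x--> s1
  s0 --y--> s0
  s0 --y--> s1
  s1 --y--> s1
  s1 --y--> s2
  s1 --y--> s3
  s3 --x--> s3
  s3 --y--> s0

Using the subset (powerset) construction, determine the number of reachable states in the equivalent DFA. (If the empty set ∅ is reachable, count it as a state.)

8

Start state of the DFA: {s0}.
{s0} --x--> {s1}  [new]
{s0} --y--> {s0,s1}  [new]
{s1} --x--> ∅  [new]
{s1} --y--> {s1,s2,s3}  [new]
{s0,s1} --x--> {s1}  [seen]
{s0,s1} --y--> {s0,s1,s2,s3}  [new]
∅ --x--> ∅  [seen]
∅ --y--> ∅  [seen]
{s1,s2,s3} --x--> {s3}  [new]
{s1,s2,s3} --y--> {s0,s1,s2,s3}  [seen]
{s0,s1,s2,s3} --x--> {s1,s3}  [new]
{s0,s1,s2,s3} --y--> {s0,s1,s2,s3}  [seen]
{s3} --x--> {s3}  [seen]
{s3} --y--> {s0}  [seen]
{s1,s3} --x--> {s3}  [seen]
{s1,s3} --y--> {s0,s1,s2,s3}  [seen]
Reachable DFA states: {s0}, {s1}, {s0,s1}, ∅, {s1,s2,s3}, {s0,s1,s2,s3}, {s3}, {s1,s3}.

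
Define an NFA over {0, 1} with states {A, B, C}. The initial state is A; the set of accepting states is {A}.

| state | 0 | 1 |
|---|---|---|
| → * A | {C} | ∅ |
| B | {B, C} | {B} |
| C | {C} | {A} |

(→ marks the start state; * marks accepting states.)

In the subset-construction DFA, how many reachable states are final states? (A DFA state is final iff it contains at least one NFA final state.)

Start state of the DFA: {A}.
{A} --0--> {C}  [new]
{A} --1--> ∅  [new]
{C} --0--> {C}  [seen]
{C} --1--> {A}  [seen]
∅ --0--> ∅  [seen]
∅ --1--> ∅  [seen]
Reachable DFA states: {A}, {C}, ∅.
Accepting DFA states (contain an NFA accepting state): {A}.

1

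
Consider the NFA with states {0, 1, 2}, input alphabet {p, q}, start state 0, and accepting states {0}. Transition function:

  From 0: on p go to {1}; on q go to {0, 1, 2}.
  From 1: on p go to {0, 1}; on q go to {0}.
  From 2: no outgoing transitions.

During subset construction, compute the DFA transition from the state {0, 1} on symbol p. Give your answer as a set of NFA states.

δ(0,p) = {1}; δ(1,p) = {0, 1}.
Union: {0, 1}.

{0, 1}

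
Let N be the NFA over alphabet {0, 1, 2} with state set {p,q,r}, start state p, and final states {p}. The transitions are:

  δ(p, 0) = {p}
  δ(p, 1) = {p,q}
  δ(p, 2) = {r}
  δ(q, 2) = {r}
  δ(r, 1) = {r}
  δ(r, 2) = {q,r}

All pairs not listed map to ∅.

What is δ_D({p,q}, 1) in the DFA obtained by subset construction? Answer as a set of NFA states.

{p,q}

δ(p,1) = {p,q}; δ(q,1) = ∅.
Union: {p,q}.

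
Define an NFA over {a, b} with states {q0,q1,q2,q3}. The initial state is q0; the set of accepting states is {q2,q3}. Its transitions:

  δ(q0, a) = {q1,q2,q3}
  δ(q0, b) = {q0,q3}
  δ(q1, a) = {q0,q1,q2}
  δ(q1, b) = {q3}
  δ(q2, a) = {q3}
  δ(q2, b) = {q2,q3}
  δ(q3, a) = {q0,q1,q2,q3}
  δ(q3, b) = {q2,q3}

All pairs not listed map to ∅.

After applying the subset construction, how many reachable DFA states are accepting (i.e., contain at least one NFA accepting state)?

5

Start state of the DFA: {q0}.
{q0} --a--> {q1,q2,q3}  [new]
{q0} --b--> {q0,q3}  [new]
{q1,q2,q3} --a--> {q0,q1,q2,q3}  [new]
{q1,q2,q3} --b--> {q2,q3}  [new]
{q0,q3} --a--> {q0,q1,q2,q3}  [seen]
{q0,q3} --b--> {q0,q2,q3}  [new]
{q0,q1,q2,q3} --a--> {q0,q1,q2,q3}  [seen]
{q0,q1,q2,q3} --b--> {q0,q2,q3}  [seen]
{q2,q3} --a--> {q0,q1,q2,q3}  [seen]
{q2,q3} --b--> {q2,q3}  [seen]
{q0,q2,q3} --a--> {q0,q1,q2,q3}  [seen]
{q0,q2,q3} --b--> {q0,q2,q3}  [seen]
Reachable DFA states: {q0}, {q1,q2,q3}, {q0,q3}, {q0,q1,q2,q3}, {q2,q3}, {q0,q2,q3}.
Accepting DFA states (contain an NFA accepting state): {q1,q2,q3}, {q0,q3}, {q0,q1,q2,q3}, {q2,q3}, {q0,q2,q3}.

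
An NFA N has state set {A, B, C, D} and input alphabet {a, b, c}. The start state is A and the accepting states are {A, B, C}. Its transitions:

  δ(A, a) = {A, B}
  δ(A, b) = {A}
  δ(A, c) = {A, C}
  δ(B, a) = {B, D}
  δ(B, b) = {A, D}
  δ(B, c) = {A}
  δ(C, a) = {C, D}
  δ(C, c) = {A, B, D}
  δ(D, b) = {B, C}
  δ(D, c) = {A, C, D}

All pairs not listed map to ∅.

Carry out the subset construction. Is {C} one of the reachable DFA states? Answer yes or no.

Start state of the DFA: {A}.
{A} --a--> {A, B}  [new]
{A} --b--> {A}  [seen]
{A} --c--> {A, C}  [new]
{A, B} --a--> {A, B, D}  [new]
{A, B} --b--> {A, D}  [new]
{A, B} --c--> {A, C}  [seen]
{A, C} --a--> {A, B, C, D}  [new]
{A, C} --b--> {A}  [seen]
{A, C} --c--> {A, B, C, D}  [seen]
{A, B, D} --a--> {A, B, D}  [seen]
{A, B, D} --b--> {A, B, C, D}  [seen]
{A, B, D} --c--> {A, C, D}  [new]
{A, D} --a--> {A, B}  [seen]
{A, D} --b--> {A, B, C}  [new]
{A, D} --c--> {A, C, D}  [seen]
{A, B, C, D} --a--> {A, B, C, D}  [seen]
{A, B, C, D} --b--> {A, B, C, D}  [seen]
{A, B, C, D} --c--> {A, B, C, D}  [seen]
{A, C, D} --a--> {A, B, C, D}  [seen]
{A, C, D} --b--> {A, B, C}  [seen]
{A, C, D} --c--> {A, B, C, D}  [seen]
{A, B, C} --a--> {A, B, C, D}  [seen]
{A, B, C} --b--> {A, D}  [seen]
{A, B, C} --c--> {A, B, C, D}  [seen]
Reachable DFA states: {A}, {A, B}, {A, C}, {A, B, D}, {A, D}, {A, B, C, D}, {A, C, D}, {A, B, C}.
{C} is not among them.

no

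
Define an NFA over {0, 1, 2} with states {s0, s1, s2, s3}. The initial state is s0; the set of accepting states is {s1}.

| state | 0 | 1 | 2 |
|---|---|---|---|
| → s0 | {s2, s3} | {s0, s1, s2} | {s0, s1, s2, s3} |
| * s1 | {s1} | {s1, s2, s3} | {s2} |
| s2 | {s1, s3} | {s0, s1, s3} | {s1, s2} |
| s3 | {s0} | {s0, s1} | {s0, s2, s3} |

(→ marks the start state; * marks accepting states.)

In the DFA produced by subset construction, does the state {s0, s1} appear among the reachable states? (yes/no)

Start state of the DFA: {s0}.
{s0} --0--> {s2, s3}  [new]
{s0} --1--> {s0, s1, s2}  [new]
{s0} --2--> {s0, s1, s2, s3}  [new]
{s2, s3} --0--> {s0, s1, s3}  [new]
{s2, s3} --1--> {s0, s1, s3}  [seen]
{s2, s3} --2--> {s0, s1, s2, s3}  [seen]
{s0, s1, s2} --0--> {s1, s2, s3}  [new]
{s0, s1, s2} --1--> {s0, s1, s2, s3}  [seen]
{s0, s1, s2} --2--> {s0, s1, s2, s3}  [seen]
{s0, s1, s2, s3} --0--> {s0, s1, s2, s3}  [seen]
{s0, s1, s2, s3} --1--> {s0, s1, s2, s3}  [seen]
{s0, s1, s2, s3} --2--> {s0, s1, s2, s3}  [seen]
{s0, s1, s3} --0--> {s0, s1, s2, s3}  [seen]
{s0, s1, s3} --1--> {s0, s1, s2, s3}  [seen]
{s0, s1, s3} --2--> {s0, s1, s2, s3}  [seen]
{s1, s2, s3} --0--> {s0, s1, s3}  [seen]
{s1, s2, s3} --1--> {s0, s1, s2, s3}  [seen]
{s1, s2, s3} --2--> {s0, s1, s2, s3}  [seen]
Reachable DFA states: {s0}, {s2, s3}, {s0, s1, s2}, {s0, s1, s2, s3}, {s0, s1, s3}, {s1, s2, s3}.
{s0, s1} is not among them.

no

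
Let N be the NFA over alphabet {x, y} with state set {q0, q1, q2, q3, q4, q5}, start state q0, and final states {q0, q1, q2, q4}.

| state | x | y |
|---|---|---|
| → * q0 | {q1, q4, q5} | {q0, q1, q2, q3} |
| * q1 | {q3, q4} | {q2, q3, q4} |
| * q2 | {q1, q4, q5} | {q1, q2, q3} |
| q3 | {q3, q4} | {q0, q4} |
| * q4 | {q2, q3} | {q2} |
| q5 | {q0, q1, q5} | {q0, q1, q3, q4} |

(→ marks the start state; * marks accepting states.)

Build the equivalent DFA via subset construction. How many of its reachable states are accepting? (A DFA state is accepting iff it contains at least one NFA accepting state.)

7

Start state of the DFA: {q0}.
{q0} --x--> {q1, q4, q5}  [new]
{q0} --y--> {q0, q1, q2, q3}  [new]
{q1, q4, q5} --x--> {q0, q1, q2, q3, q4, q5}  [new]
{q1, q4, q5} --y--> {q0, q1, q2, q3, q4}  [new]
{q0, q1, q2, q3} --x--> {q1, q3, q4, q5}  [new]
{q0, q1, q2, q3} --y--> {q0, q1, q2, q3, q4}  [seen]
{q0, q1, q2, q3, q4, q5} --x--> {q0, q1, q2, q3, q4, q5}  [seen]
{q0, q1, q2, q3, q4, q5} --y--> {q0, q1, q2, q3, q4}  [seen]
{q0, q1, q2, q3, q4} --x--> {q1, q2, q3, q4, q5}  [new]
{q0, q1, q2, q3, q4} --y--> {q0, q1, q2, q3, q4}  [seen]
{q1, q3, q4, q5} --x--> {q0, q1, q2, q3, q4, q5}  [seen]
{q1, q3, q4, q5} --y--> {q0, q1, q2, q3, q4}  [seen]
{q1, q2, q3, q4, q5} --x--> {q0, q1, q2, q3, q4, q5}  [seen]
{q1, q2, q3, q4, q5} --y--> {q0, q1, q2, q3, q4}  [seen]
Reachable DFA states: {q0}, {q1, q4, q5}, {q0, q1, q2, q3}, {q0, q1, q2, q3, q4, q5}, {q0, q1, q2, q3, q4}, {q1, q3, q4, q5}, {q1, q2, q3, q4, q5}.
Accepting DFA states (contain an NFA accepting state): {q0}, {q1, q4, q5}, {q0, q1, q2, q3}, {q0, q1, q2, q3, q4, q5}, {q0, q1, q2, q3, q4}, {q1, q3, q4, q5}, {q1, q2, q3, q4, q5}.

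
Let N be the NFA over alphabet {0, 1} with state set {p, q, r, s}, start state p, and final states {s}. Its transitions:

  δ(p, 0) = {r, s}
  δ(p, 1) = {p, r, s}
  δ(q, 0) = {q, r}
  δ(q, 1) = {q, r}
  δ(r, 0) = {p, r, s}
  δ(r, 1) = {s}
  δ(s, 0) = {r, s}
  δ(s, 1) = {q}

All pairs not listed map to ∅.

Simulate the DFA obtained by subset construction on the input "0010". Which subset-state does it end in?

{p, q, r, s}

Start: {p}.
δ(p,0) = {r, s}.
Union: {r, s}.
After 0: {r, s}.
δ(r,0) = {p, r, s}; δ(s,0) = {r, s}.
Union: {p, r, s}.
After 0: {p, r, s}.
δ(p,1) = {p, r, s}; δ(r,1) = {s}; δ(s,1) = {q}.
Union: {p, q, r, s}.
After 1: {p, q, r, s}.
δ(p,0) = {r, s}; δ(q,0) = {q, r}; δ(r,0) = {p, r, s}; δ(s,0) = {r, s}.
Union: {p, q, r, s}.
After 0: {p, q, r, s}.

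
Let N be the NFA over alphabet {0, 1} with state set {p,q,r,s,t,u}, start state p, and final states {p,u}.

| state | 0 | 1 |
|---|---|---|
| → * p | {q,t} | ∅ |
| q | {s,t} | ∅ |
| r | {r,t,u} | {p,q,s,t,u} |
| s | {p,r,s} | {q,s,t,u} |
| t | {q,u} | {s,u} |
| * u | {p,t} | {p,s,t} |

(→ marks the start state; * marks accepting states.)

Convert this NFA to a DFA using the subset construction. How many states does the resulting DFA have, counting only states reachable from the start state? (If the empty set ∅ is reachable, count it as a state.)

Start state of the DFA: {p}.
{p} --0--> {q,t}  [new]
{p} --1--> ∅  [new]
{q,t} --0--> {q,s,t,u}  [new]
{q,t} --1--> {s,u}  [new]
∅ --0--> ∅  [seen]
∅ --1--> ∅  [seen]
{q,s,t,u} --0--> {p,q,r,s,t,u}  [new]
{q,s,t,u} --1--> {p,q,s,t,u}  [new]
{s,u} --0--> {p,r,s,t}  [new]
{s,u} --1--> {p,q,s,t,u}  [seen]
{p,q,r,s,t,u} --0--> {p,q,r,s,t,u}  [seen]
{p,q,r,s,t,u} --1--> {p,q,s,t,u}  [seen]
{p,q,s,t,u} --0--> {p,q,r,s,t,u}  [seen]
{p,q,s,t,u} --1--> {p,q,s,t,u}  [seen]
{p,r,s,t} --0--> {p,q,r,s,t,u}  [seen]
{p,r,s,t} --1--> {p,q,s,t,u}  [seen]
Reachable DFA states: {p}, {q,t}, ∅, {q,s,t,u}, {s,u}, {p,q,r,s,t,u}, {p,q,s,t,u}, {p,r,s,t}.

8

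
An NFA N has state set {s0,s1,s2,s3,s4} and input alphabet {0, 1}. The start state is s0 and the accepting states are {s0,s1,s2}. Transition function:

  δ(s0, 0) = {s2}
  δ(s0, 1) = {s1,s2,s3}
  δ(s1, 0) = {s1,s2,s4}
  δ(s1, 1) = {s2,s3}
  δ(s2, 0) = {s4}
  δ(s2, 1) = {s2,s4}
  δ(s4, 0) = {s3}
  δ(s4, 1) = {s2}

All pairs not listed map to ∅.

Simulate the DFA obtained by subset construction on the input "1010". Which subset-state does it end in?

{s3,s4}

Start: {s0}.
δ(s0,1) = {s1,s2,s3}.
Union: {s1,s2,s3}.
After 1: {s1,s2,s3}.
δ(s1,0) = {s1,s2,s4}; δ(s2,0) = {s4}; δ(s3,0) = ∅.
Union: {s1,s2,s4}.
After 0: {s1,s2,s4}.
δ(s1,1) = {s2,s3}; δ(s2,1) = {s2,s4}; δ(s4,1) = {s2}.
Union: {s2,s3,s4}.
After 1: {s2,s3,s4}.
δ(s2,0) = {s4}; δ(s3,0) = ∅; δ(s4,0) = {s3}.
Union: {s3,s4}.
After 0: {s3,s4}.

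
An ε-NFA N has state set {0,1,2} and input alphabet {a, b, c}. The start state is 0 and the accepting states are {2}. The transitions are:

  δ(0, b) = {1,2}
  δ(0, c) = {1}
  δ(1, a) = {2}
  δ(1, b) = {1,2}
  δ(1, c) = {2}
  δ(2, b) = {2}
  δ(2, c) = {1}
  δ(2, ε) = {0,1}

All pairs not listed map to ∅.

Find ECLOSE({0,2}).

Begin with {0,2}.
2 →ε {0,1}; add 1.
ε-closure = {0,1,2}.

{0,1,2}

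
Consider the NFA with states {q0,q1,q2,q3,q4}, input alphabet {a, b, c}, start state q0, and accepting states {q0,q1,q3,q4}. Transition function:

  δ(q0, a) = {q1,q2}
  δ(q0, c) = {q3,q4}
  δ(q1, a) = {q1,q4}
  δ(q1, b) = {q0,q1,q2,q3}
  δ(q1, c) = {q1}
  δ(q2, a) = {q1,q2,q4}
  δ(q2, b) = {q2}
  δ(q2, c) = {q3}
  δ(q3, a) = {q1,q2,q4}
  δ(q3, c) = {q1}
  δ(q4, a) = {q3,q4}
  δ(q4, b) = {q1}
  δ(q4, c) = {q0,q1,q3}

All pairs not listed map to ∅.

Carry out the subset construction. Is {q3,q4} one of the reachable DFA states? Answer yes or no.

yes

Start state of the DFA: {q0}.
{q0} --a--> {q1,q2}  [new]
{q0} --b--> ∅  [new]
{q0} --c--> {q3,q4}  [new]
{q1,q2} --a--> {q1,q2,q4}  [new]
{q1,q2} --b--> {q0,q1,q2,q3}  [new]
{q1,q2} --c--> {q1,q3}  [new]
∅ --a--> ∅  [seen]
∅ --b--> ∅  [seen]
∅ --c--> ∅  [seen]
{q3,q4} --a--> {q1,q2,q3,q4}  [new]
{q3,q4} --b--> {q1}  [new]
{q3,q4} --c--> {q0,q1,q3}  [new]
{q1,q2,q4} --a--> {q1,q2,q3,q4}  [seen]
{q1,q2,q4} --b--> {q0,q1,q2,q3}  [seen]
{q1,q2,q4} --c--> {q0,q1,q3}  [seen]
{q0,q1,q2,q3} --a--> {q1,q2,q4}  [seen]
{q0,q1,q2,q3} --b--> {q0,q1,q2,q3}  [seen]
{q0,q1,q2,q3} --c--> {q1,q3,q4}  [new]
{q1,q3} --a--> {q1,q2,q4}  [seen]
{q1,q3} --b--> {q0,q1,q2,q3}  [seen]
{q1,q3} --c--> {q1}  [seen]
{q1,q2,q3,q4} --a--> {q1,q2,q3,q4}  [seen]
{q1,q2,q3,q4} --b--> {q0,q1,q2,q3}  [seen]
{q1,q2,q3,q4} --c--> {q0,q1,q3}  [seen]
{q1} --a--> {q1,q4}  [new]
{q1} --b--> {q0,q1,q2,q3}  [seen]
{q1} --c--> {q1}  [seen]
{q0,q1,q3} --a--> {q1,q2,q4}  [seen]
{q0,q1,q3} --b--> {q0,q1,q2,q3}  [seen]
{q0,q1,q3} --c--> {q1,q3,q4}  [seen]
{q1,q3,q4} --a--> {q1,q2,q3,q4}  [seen]
{q1,q3,q4} --b--> {q0,q1,q2,q3}  [seen]
{q1,q3,q4} --c--> {q0,q1,q3}  [seen]
{q1,q4} --a--> {q1,q3,q4}  [seen]
{q1,q4} --b--> {q0,q1,q2,q3}  [seen]
{q1,q4} --c--> {q0,q1,q3}  [seen]
Reachable DFA states: {q0}, {q1,q2}, ∅, {q3,q4}, {q1,q2,q4}, {q0,q1,q2,q3}, {q1,q3}, {q1,q2,q3,q4}, {q1}, {q0,q1,q3}, {q1,q3,q4}, {q1,q4}.
{q3,q4} is among them.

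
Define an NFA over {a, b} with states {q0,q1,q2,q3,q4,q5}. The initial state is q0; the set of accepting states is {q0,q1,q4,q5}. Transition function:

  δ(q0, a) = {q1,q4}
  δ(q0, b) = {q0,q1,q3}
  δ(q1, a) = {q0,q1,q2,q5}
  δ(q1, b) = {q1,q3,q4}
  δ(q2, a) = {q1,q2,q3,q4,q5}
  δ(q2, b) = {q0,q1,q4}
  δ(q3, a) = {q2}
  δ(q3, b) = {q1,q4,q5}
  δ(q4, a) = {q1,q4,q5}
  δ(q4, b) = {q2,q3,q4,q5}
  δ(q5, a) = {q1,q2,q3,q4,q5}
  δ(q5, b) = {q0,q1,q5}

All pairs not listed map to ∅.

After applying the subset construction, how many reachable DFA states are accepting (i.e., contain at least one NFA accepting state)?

Start state of the DFA: {q0}.
{q0} --a--> {q1,q4}  [new]
{q0} --b--> {q0,q1,q3}  [new]
{q1,q4} --a--> {q0,q1,q2,q4,q5}  [new]
{q1,q4} --b--> {q1,q2,q3,q4,q5}  [new]
{q0,q1,q3} --a--> {q0,q1,q2,q4,q5}  [seen]
{q0,q1,q3} --b--> {q0,q1,q3,q4,q5}  [new]
{q0,q1,q2,q4,q5} --a--> {q0,q1,q2,q3,q4,q5}  [new]
{q0,q1,q2,q4,q5} --b--> {q0,q1,q2,q3,q4,q5}  [seen]
{q1,q2,q3,q4,q5} --a--> {q0,q1,q2,q3,q4,q5}  [seen]
{q1,q2,q3,q4,q5} --b--> {q0,q1,q2,q3,q4,q5}  [seen]
{q0,q1,q3,q4,q5} --a--> {q0,q1,q2,q3,q4,q5}  [seen]
{q0,q1,q3,q4,q5} --b--> {q0,q1,q2,q3,q4,q5}  [seen]
{q0,q1,q2,q3,q4,q5} --a--> {q0,q1,q2,q3,q4,q5}  [seen]
{q0,q1,q2,q3,q4,q5} --b--> {q0,q1,q2,q3,q4,q5}  [seen]
Reachable DFA states: {q0}, {q1,q4}, {q0,q1,q3}, {q0,q1,q2,q4,q5}, {q1,q2,q3,q4,q5}, {q0,q1,q3,q4,q5}, {q0,q1,q2,q3,q4,q5}.
Accepting DFA states (contain an NFA accepting state): {q0}, {q1,q4}, {q0,q1,q3}, {q0,q1,q2,q4,q5}, {q1,q2,q3,q4,q5}, {q0,q1,q3,q4,q5}, {q0,q1,q2,q3,q4,q5}.

7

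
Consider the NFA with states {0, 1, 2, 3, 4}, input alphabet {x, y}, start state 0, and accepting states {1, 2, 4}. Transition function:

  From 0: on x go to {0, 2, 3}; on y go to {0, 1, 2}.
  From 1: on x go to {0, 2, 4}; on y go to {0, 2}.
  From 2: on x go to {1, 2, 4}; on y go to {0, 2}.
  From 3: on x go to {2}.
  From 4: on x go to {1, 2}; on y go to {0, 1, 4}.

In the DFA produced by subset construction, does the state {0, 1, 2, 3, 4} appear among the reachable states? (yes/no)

Start state of the DFA: {0}.
{0} --x--> {0, 2, 3}  [new]
{0} --y--> {0, 1, 2}  [new]
{0, 2, 3} --x--> {0, 1, 2, 3, 4}  [new]
{0, 2, 3} --y--> {0, 1, 2}  [seen]
{0, 1, 2} --x--> {0, 1, 2, 3, 4}  [seen]
{0, 1, 2} --y--> {0, 1, 2}  [seen]
{0, 1, 2, 3, 4} --x--> {0, 1, 2, 3, 4}  [seen]
{0, 1, 2, 3, 4} --y--> {0, 1, 2, 4}  [new]
{0, 1, 2, 4} --x--> {0, 1, 2, 3, 4}  [seen]
{0, 1, 2, 4} --y--> {0, 1, 2, 4}  [seen]
Reachable DFA states: {0}, {0, 2, 3}, {0, 1, 2}, {0, 1, 2, 3, 4}, {0, 1, 2, 4}.
{0, 1, 2, 3, 4} is among them.

yes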